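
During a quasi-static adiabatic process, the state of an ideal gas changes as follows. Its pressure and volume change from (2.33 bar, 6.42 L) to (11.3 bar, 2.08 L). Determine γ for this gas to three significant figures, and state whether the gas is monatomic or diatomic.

PV^γ = const ⇒ γ = ln(P₂/P₁) / ln(V₁/V₂).
γ = ln(11.3/2.33) / ln(6.42/2.08) = 1.401.
γ ≈ 1.40 is close to 7/5, so the gas is diatomic.

γ ≈ 1.40; diatomic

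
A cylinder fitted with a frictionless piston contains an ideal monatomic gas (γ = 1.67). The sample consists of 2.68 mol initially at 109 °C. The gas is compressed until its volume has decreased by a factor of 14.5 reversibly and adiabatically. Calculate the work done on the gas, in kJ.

W ≈ 63.5 kJ

Adiabatic: T₁V₁^(γ−1) = T₂V₂^(γ−1) ⇒ T₂ = T₁ (V₁/V₂)^(γ−1).
T₁ = 109 °C = 382.1 K.
T₂ = 382.1 × 14.5^(0.67) = 2293 K.
Q = 0, so ΔU = W_on_gas = nCᵥΔT with Cᵥ = R/(γ−1) = 12.41 J/(mol·K).
ΔU = 2.68 × 12.41 × (2293 − 382.1) = 63540 J.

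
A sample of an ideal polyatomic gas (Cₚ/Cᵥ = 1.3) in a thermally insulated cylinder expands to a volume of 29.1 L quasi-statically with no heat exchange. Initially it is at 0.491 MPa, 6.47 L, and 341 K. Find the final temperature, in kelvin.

T₂ ≈ 217 K

For a reversible adiabat TV^(γ−1) is constant, so T₂ = T₁ (V₁/V₂)^(γ−1).
T₂ = 341 × (6.47/29.1)^(0.3) = 217.2 K.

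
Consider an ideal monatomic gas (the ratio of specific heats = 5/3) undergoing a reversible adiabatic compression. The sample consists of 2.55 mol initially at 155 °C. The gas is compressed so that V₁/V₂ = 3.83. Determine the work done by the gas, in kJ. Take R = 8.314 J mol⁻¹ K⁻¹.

For a reversible adiabat TV^(γ−1) is constant, so T₂ = T₁ (V₁/V₂)^(γ−1).
T₁ = 155 °C = 428.1 K.
T₂ = 428.1 × 3.83^(2/3) = 1048 K.
Q = 0, so ΔU = W_on_gas = nCᵥΔT with Cᵥ = R/(γ−1) = 12.47 J/(mol·K).
ΔU = 2.55 × 12.47 × (1048 − 428.1) = 19710 J.
Work done by the gas = −ΔU = -19710 J.

W ≈ -19.7 kJ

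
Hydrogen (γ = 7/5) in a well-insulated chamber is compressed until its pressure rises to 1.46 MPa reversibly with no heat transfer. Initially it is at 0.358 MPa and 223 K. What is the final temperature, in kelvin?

Adiabatic: T₂/T₁ = (P₂/P₁)^((γ−1)/γ).
T₂ = 223 × (1.46/0.358)^(2/7) = 333.2 K.

T₂ ≈ 333 K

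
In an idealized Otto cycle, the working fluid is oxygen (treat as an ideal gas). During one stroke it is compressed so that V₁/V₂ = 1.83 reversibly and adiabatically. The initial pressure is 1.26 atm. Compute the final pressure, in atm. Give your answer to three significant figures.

P₂ ≈ 2.94 atm

Adiabatic: P₁V₁^γ = P₂V₂^γ ⇒ P₂ = P₁ (V₁/V₂)^γ.
For a diatomic ideal gas γ = 7/5.
P₂ = 1.26 × 1.83^(7/5) = 2.936 atm.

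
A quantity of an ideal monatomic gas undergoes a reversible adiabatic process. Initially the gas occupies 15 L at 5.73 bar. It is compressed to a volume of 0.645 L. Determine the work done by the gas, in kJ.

W ≈ -92.1 kJ

γ = 5/3 for a monatomic ideal gas.
P₂ = P₁(V₁/V₂)^γ = 5.73×(15/0.645)^(5/3) = 1086 bar.
For a reversible adiabat, W_by_gas = (P₁V₁ − P₂V₂)/(γ−1).
W_by = (573000×0.015 − 1.086×10^8×0.000645) / (2/3) = -92150 J.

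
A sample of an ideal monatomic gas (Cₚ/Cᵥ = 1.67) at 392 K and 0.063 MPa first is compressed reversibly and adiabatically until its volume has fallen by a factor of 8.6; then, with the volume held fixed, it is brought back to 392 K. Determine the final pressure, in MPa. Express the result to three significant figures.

Adiabatic step (PV^γ = const): P₂ = 0.063×8.6^(1.67) = 2.291 MPa; T₂ = 392×8.6^(0.67) = 1657 K.
Isochoric: P₃ = P₂(T₃/T₂) = 2.291 × (392/1657) = 0.5418 MPa.

P₃ ≈ 0.542 MPa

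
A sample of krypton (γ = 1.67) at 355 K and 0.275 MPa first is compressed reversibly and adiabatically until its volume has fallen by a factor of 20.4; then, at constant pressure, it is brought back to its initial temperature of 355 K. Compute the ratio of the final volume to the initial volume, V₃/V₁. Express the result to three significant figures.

Adiabatic step: V₂/V₁ = 0.04902; T₂ = T₁·20.4^(0.67) = 2677 K.
Isobaric step: V₃/V₂ = T₃/T₂ = 355/2677.
V₃/V₁ = (V₂/V₁)(V₃/V₂) = 0.04902 × (355/2677) = 0.0065.

V₃/V₁ ≈ 0.00650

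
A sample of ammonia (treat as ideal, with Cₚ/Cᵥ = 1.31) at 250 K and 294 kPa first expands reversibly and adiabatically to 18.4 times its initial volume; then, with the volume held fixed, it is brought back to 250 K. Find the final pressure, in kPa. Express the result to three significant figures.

Adiabatic step (PV^γ = const): P₂ = 294×(1/18.4)^(1.31) = 6.478 kPa; T₂ = 250×(1/18.4)^(0.31) = 101.4 K.
Isochoric: P₃ = P₂(T₃/T₂) = 6.478 × (250/101.4) = 15.98 kPa.

P₃ ≈ 16.0 kPa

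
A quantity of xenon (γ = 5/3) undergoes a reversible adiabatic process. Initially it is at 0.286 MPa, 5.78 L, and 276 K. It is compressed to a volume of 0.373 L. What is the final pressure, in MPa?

P₂ ≈ 27.5 MPa

Adiabatic: P₁V₁^γ = P₂V₂^γ ⇒ P₂ = P₁ (V₁/V₂)^γ.
P₂ = 0.286 × (5.78/0.373)^(5/3) = 27.55 MPa.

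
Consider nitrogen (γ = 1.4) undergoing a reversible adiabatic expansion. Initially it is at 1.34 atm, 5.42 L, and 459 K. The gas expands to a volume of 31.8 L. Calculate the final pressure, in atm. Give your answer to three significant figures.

P₂ ≈ 0.113 atm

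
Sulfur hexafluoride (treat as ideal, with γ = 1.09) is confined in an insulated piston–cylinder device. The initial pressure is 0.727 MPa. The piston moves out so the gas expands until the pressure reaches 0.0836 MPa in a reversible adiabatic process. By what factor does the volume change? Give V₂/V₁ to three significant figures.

From PV^γ = const, V₂/V₁ = (P₁/P₂)^(1/γ).
V₂/V₁ = (0.727/0.0836)^(0.917) = 7.274.

V₂/V₁ ≈ 7.27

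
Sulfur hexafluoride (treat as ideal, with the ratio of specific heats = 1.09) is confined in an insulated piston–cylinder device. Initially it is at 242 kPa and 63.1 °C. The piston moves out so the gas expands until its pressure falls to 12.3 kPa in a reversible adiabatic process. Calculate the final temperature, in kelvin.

Adiabatic: T₂/T₁ = (P₂/P₁)^((γ−1)/γ).
T₁ = 63.1 °C = 336.2 K.
T₂ = 336.2 × (12.3/242)^(0.0826) = 262.9 K.

T₂ ≈ 263 K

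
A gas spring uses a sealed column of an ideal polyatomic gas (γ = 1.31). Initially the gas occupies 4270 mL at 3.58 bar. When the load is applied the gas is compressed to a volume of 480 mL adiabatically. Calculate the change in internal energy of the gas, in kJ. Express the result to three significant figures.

P₂ = P₁(V₁/V₂)^γ = 3.58×(4270/480)^(1.31) = 62.71 bar.
For a reversible adiabat, W_by_gas = (P₁V₁ − P₂V₂)/(γ−1).
W_by = (358000×0.00427 − 6.271×10^6×0.00048) / (0.31) = -4778 J.
Q = 0 ⇒ ΔU = −W_by = 4778 J.

ΔU ≈ 4.78 kJ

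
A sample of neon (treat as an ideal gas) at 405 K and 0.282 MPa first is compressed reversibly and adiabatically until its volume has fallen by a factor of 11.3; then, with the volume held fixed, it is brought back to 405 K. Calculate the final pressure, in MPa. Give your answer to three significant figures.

P₃ ≈ 3.19 MPa

For a monatomic ideal gas γ = 5/3.
Adiabatic step (PV^γ = const): P₂ = 0.282×11.3^(5/3) = 16.05 MPa; T₂ = 405×11.3^(2/3) = 2039 K.
Isochoric: P₃ = P₂(T₃/T₂) = 16.05 × (405/2039) = 3.187 MPa.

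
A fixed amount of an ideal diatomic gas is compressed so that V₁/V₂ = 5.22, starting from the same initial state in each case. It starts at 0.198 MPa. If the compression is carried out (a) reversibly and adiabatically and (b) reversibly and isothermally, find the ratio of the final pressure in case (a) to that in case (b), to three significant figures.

For a diatomic ideal gas γ = 7/5.
Isothermal: P_b = P₁(V₁/V₂) = 0.198×5.22.
Adiabatic: P_a = P₁(V₁/V₂)^γ = 0.198×5.22^(7/5).
P_a/P_b = (V₁/V₂)^(γ−1) = 5.22^(2/5) = 1.937.

P_adiabatic / P_isothermal ≈ 1.94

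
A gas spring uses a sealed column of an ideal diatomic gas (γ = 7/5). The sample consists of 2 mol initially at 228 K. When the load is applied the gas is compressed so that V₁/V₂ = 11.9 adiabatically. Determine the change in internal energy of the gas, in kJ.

ΔU ≈ 16.0 kJ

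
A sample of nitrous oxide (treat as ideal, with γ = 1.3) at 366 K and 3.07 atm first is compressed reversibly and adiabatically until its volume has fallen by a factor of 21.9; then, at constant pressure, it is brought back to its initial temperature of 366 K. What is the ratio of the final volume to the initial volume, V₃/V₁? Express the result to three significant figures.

V₃/V₁ ≈ 0.0181

Adiabatic step: V₂/V₁ = 0.04566; T₂ = T₁·21.9^(0.3) = 923.9 K.
Isobaric step: V₃/V₂ = T₃/T₂ = 366/923.9.
V₃/V₁ = (V₂/V₁)(V₃/V₂) = 0.04566 × (366/923.9) = 0.01809.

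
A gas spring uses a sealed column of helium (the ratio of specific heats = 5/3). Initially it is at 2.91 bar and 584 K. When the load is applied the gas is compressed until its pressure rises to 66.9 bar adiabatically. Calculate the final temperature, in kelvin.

Adiabatic: T₂/T₁ = (P₂/P₁)^((γ−1)/γ).
T₂ = 584 × (66.9/2.91)^(2/5) = 2047 K.

T₂ ≈ 2050 K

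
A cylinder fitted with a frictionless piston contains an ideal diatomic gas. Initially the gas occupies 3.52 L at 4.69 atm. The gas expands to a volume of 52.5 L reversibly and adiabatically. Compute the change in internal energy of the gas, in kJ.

ΔU ≈ -2.76 kJ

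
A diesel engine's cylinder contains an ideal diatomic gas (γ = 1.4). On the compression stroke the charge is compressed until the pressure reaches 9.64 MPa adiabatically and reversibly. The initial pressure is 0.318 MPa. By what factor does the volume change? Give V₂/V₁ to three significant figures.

V₂/V₁ ≈ 0.0874

From PV^γ = const, V₂/V₁ = (P₁/P₂)^(1/γ).
V₂/V₁ = (0.318/9.64)^(0.714) = 0.08743.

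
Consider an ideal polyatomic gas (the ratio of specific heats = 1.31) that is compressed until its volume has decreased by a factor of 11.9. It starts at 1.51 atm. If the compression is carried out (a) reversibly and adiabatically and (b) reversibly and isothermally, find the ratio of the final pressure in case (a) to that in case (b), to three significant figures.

P_adiabatic / P_isothermal ≈ 2.15

Isothermal: P_b = P₁(V₁/V₂) = 1.51×11.9.
Adiabatic: P_a = P₁(V₁/V₂)^γ = 1.51×11.9^(1.31).
P_a/P_b = (V₁/V₂)^(γ−1) = 11.9^(0.31) = 2.155.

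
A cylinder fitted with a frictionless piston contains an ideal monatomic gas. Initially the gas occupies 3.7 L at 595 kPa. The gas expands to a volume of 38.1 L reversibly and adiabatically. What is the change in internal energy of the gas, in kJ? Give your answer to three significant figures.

γ = 5/3 for a monatomic ideal gas.
P₂ = P₁(V₁/V₂)^γ = 595×(3.7/38.1)^(5/3) = 12.21 kPa.
For a reversible adiabat, W_by_gas = (P₁V₁ − P₂V₂)/(γ−1).
W_by = (595000×0.0037 − 12210×0.0381) / (2/3) = 2605 J.
Q = 0 ⇒ ΔU = −W_by = -2605 J.

ΔU ≈ -2.60 kJ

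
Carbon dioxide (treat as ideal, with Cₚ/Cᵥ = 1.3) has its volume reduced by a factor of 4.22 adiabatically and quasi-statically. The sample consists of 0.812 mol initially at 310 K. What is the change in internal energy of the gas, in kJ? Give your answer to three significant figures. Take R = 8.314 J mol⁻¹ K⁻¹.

Adiabatic: T₁V₁^(γ−1) = T₂V₂^(γ−1) ⇒ T₂ = T₁ (V₁/V₂)^(γ−1).
T₂ = 310 × 4.22^(0.3) = 477.5 K.
Q = 0, so ΔU = W_on_gas = nCᵥΔT with Cᵥ = R/(γ−1) = 27.71 J/(mol·K).
ΔU = 0.812 × 27.71 × (477.5 − 310) = 3769 J.

ΔU ≈ 3.77 kJ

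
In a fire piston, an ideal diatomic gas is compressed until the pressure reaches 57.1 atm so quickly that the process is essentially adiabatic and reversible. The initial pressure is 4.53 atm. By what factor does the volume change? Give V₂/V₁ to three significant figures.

From PV^γ = const, V₂/V₁ = (P₁/P₂)^(1/γ).
For a diatomic ideal gas γ = 7/5.
V₂/V₁ = (4.53/57.1)^(5/7) = 0.1636.

V₂/V₁ ≈ 0.164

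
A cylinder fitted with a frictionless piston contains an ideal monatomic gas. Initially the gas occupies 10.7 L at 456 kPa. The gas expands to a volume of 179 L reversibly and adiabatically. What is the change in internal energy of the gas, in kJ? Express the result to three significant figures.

γ = 5/3 for a monatomic ideal gas.
P₂ = P₁(V₁/V₂)^γ = 456×(10.7/179)^(5/3) = 4.167 kPa.
For a reversible adiabat, W_by_gas = (P₁V₁ − P₂V₂)/(γ−1).
W_by = (456000×0.0107 − 4167×0.179) / (2/3) = 6200 J.
Q = 0 ⇒ ΔU = −W_by = -6200 J.

ΔU ≈ -6.20 kJ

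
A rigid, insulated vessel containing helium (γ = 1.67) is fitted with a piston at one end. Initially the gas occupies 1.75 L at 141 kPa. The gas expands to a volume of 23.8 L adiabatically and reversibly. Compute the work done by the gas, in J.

P₂ = P₁(V₁/V₂)^γ = 141×(1.75/23.8)^(1.67) = 1.804 kPa.
For a reversible adiabat, W_by_gas = (P₁V₁ − P₂V₂)/(γ−1).
W_by = (141000×0.00175 − 1804×0.0238) / (0.67) = 304.2 J.

W ≈ 304 J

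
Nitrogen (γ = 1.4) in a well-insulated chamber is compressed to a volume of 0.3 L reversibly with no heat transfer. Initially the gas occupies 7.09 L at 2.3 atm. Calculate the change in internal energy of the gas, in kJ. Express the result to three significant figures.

ΔU ≈ 10.5 kJ

P₂ = P₁(V₁/V₂)^γ = 2.3×(7.09/0.3)^(1.4) = 192.6 atm.
For a reversible adiabat, W_by_gas = (P₁V₁ − P₂V₂)/(γ−1).
W_by = (233000×0.00709 − 1.952×10^7×0.0003) / (0.4) = -10510 J.
Q = 0 ⇒ ΔU = −W_by = 10510 J.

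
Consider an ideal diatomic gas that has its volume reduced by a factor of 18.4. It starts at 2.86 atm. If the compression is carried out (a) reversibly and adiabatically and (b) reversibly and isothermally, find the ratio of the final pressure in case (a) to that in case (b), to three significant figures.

For a diatomic ideal gas γ = 7/5.
Isothermal: P_b = P₁(V₁/V₂) = 2.86×18.4.
Adiabatic: P_a = P₁(V₁/V₂)^γ = 2.86×18.4^(7/5).
P_a/P_b = (V₁/V₂)^(γ−1) = 18.4^(2/5) = 3.206.

P_adiabatic / P_isothermal ≈ 3.21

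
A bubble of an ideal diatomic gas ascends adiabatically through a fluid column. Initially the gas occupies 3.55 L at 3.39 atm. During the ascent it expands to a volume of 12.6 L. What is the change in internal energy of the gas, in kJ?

γ = 7/5 for a diatomic ideal gas.
P₂ = P₁(V₁/V₂)^γ = 3.39×(3.55/12.6)^(7/5) = 0.5754 atm.
For a reversible adiabat, W_by_gas = (P₁V₁ − P₂V₂)/(γ−1).
W_by = (343500×0.00355 − 58310×0.0126) / (2/5) = 1212 J.
Q = 0 ⇒ ΔU = −W_by = -1212 J.

ΔU ≈ -1.21 kJ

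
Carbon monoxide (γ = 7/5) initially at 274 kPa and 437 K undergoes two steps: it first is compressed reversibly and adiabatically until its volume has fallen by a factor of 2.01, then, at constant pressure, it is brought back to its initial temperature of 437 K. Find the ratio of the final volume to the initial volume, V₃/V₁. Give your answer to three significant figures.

V₃/V₁ ≈ 0.376

Adiabatic step: V₂/V₁ = 0.4975; T₂ = T₁·2.01^(2/5) = 577.8 K.
Isobaric step: V₃/V₂ = T₃/T₂ = 437/577.8.
V₃/V₁ = (V₂/V₁)(V₃/V₂) = 0.4975 × (437/577.8) = 0.3763.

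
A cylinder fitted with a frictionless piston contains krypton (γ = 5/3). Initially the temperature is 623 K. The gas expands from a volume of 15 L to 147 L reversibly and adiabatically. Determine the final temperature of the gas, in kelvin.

Adiabatic: T₁V₁^(γ−1) = T₂V₂^(γ−1) ⇒ T₂ = T₁ (V₁/V₂)^(γ−1).
T₂ = 623 × (15/147)^(2/3) = 136 K.

T₂ ≈ 136 K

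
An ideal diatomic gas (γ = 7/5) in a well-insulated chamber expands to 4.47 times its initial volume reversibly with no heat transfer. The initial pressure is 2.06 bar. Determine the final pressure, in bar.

P₂ ≈ 0.253 bar

Since PV^γ is constant along a reversible adiabat, P₂ = P₁ (V₁/V₂)^γ.
P₂ = 2.06 × (1/4.47)^(7/5) = 0.2532 bar.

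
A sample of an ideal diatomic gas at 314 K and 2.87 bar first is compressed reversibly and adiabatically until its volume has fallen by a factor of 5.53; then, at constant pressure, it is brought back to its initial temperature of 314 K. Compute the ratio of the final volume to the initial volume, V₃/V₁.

V₃/V₁ ≈ 0.0912

For a diatomic ideal gas γ = 7/5.
Adiabatic step: V₂/V₁ = 0.1808; T₂ = T₁·5.53^(2/5) = 622.3 K.
Isobaric step: V₃/V₂ = T₃/T₂ = 314/622.3.
V₃/V₁ = (V₂/V₁)(V₃/V₂) = 0.1808 × (314/622.3) = 0.09124.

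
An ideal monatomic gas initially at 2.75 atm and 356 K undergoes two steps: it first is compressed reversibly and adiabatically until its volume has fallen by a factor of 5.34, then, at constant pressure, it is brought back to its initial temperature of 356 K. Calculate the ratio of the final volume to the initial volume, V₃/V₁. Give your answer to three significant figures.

For a monatomic ideal gas γ = 5/3.
Adiabatic step: V₂/V₁ = 0.1873; T₂ = T₁·5.34^(2/3) = 1088 K.
Isobaric step: V₃/V₂ = T₃/T₂ = 356/1088.
V₃/V₁ = (V₂/V₁)(V₃/V₂) = 0.1873 × (356/1088) = 0.0613.

V₃/V₁ ≈ 0.0613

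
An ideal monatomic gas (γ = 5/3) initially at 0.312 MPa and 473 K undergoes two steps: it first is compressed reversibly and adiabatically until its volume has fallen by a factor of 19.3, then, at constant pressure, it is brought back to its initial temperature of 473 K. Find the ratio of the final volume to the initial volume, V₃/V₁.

V₃/V₁ ≈ 0.00720

Adiabatic step: V₂/V₁ = 0.05181; T₂ = T₁·19.3^(2/3) = 3403 K.
Isobaric step: V₃/V₂ = T₃/T₂ = 473/3403.
V₃/V₁ = (V₂/V₁)(V₃/V₂) = 0.05181 × (473/3403) = 0.007201.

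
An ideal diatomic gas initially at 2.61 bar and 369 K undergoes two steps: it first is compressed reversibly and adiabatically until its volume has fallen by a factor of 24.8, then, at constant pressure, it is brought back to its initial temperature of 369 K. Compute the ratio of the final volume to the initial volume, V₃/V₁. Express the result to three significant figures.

V₃/V₁ ≈ 0.0112

For a diatomic ideal gas γ = 7/5.
Adiabatic step: V₂/V₁ = 0.04032; T₂ = T₁·24.8^(2/5) = 1333 K.
Isobaric step: V₃/V₂ = T₃/T₂ = 369/1333.
V₃/V₁ = (V₂/V₁)(V₃/V₂) = 0.04032 × (369/1333) = 0.01116.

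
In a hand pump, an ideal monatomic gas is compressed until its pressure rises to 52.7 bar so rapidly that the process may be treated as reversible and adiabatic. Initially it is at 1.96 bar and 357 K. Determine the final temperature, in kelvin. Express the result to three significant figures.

T₂ ≈ 1330 K

Along an adiabat T P^((1−γ)/γ) is constant, so T₂ = T₁ (P₂/P₁)^((γ−1)/γ).
For a monatomic ideal gas γ = 5/3, so (γ−1)/γ = 2/5.
T₂ = 357 × (52.7/1.96)^(2/5) = 1332 K.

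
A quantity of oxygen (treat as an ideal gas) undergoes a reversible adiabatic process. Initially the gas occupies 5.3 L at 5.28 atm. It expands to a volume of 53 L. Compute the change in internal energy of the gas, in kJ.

ΔU ≈ -4.27 kJ

γ = 7/5 for a diatomic ideal gas.
P₂ = P₁(V₁/V₂)^γ = 5.28×(5.3/53)^(7/5) = 0.2102 atm.
For a reversible adiabat, W_by_gas = (P₁V₁ − P₂V₂)/(γ−1).
W_by = (535000×0.0053 − 21300×0.053) / (2/5) = 4267 J.
Q = 0 ⇒ ΔU = −W_by = -4267 J.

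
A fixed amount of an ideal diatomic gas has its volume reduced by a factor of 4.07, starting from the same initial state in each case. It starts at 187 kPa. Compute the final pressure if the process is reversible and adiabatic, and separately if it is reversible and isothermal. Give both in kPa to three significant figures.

adiabatic: 1330 kPa; isothermal: 761 kPa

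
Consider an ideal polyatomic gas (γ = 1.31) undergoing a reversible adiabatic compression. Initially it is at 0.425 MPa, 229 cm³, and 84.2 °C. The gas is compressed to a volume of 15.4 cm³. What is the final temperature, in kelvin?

T₂ ≈ 825 K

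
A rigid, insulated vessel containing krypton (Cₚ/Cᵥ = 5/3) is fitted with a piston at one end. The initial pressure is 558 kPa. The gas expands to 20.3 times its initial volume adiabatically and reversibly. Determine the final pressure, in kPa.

Adiabatic: P₁V₁^γ = P₂V₂^γ ⇒ P₂ = P₁ (V₁/V₂)^γ.
P₂ = 558 × (1/20.3)^(5/3) = 3.694 kPa.

P₂ ≈ 3.69 kPa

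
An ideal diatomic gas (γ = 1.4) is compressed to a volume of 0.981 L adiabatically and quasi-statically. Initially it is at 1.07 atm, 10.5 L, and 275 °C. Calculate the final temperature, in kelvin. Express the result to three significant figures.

Adiabatic: T₁V₁^(γ−1) = T₂V₂^(γ−1) ⇒ T₂ = T₁ (V₁/V₂)^(γ−1).
T₁ = 275 °C = 548.1 K.
T₂ = 548.1 × (10.5/0.981)^(0.4) = 1415 K.

T₂ ≈ 1410 K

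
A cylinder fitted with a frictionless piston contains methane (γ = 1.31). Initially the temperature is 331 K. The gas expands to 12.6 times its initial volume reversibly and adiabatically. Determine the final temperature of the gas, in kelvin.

T₂ ≈ 151 K

Adiabatic: T₁V₁^(γ−1) = T₂V₂^(γ−1) ⇒ T₂ = T₁ (V₁/V₂)^(γ−1).
T₂ = 331 × (1/12.6)^(0.31) = 150.9 K.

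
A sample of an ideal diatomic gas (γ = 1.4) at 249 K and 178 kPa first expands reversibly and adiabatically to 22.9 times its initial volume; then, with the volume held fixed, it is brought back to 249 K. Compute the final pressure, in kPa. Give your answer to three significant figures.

P₃ ≈ 7.77 kPa

Adiabatic step (PV^γ = const): P₂ = 178×(1/22.9)^(1.4) = 2.222 kPa; T₂ = 249×(1/22.9)^(0.4) = 71.16 K.
Isochoric: P₃ = P₂(T₃/T₂) = 2.222 × (249/71.16) = 7.773 kPa.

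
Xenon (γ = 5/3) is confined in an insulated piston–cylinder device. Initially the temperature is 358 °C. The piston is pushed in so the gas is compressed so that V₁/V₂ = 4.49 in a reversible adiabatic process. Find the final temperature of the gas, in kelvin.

Adiabatic: T₁V₁^(γ−1) = T₂V₂^(γ−1) ⇒ T₂ = T₁ (V₁/V₂)^(γ−1).
T₁ = 358 °C = 631.1 K.
T₂ = 631.1 × 4.49^(2/3) = 1718 K.

T₂ ≈ 1720 K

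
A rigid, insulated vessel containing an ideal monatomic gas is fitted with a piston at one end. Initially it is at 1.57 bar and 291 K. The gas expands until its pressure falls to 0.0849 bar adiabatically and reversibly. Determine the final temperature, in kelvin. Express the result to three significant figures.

T₂ ≈ 90.6 K

Adiabatic: T₂/T₁ = (P₂/P₁)^((γ−1)/γ).
For a monatomic ideal gas γ = 5/3, so (γ−1)/γ = 2/5.
T₂ = 291 × (0.0849/1.57)^(2/5) = 90.59 K.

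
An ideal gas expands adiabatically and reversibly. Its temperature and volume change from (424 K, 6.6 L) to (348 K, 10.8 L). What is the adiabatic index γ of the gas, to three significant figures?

TV^(γ−1) = const ⇒ γ − 1 = ln(T₂/T₁) / ln(V₁/V₂).
γ = 1 + ln(348/424) / ln(6.6/10.8) = 1.401.

γ ≈ 1.40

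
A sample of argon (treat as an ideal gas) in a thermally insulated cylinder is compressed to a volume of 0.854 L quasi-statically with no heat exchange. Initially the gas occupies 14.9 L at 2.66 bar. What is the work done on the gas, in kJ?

W ≈ 34.0 kJ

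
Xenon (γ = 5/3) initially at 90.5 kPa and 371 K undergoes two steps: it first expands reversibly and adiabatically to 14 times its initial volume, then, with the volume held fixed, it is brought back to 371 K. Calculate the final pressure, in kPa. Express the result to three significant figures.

P₃ ≈ 6.46 kPa

Adiabatic step (PV^γ = const): P₂ = 90.5×(1/14)^(5/3) = 1.113 kPa; T₂ = 371×(1/14)^(2/3) = 63.87 K.
Isochoric: P₃ = P₂(T₃/T₂) = 1.113 × (371/63.87) = 6.464 kPa.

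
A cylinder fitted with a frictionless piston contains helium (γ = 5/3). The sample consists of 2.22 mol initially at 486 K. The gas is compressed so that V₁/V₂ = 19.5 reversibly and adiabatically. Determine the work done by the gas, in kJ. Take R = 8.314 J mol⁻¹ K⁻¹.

W ≈ -84.0 kJ

For a reversible adiabat TV^(γ−1) is constant, so T₂ = T₁ (V₁/V₂)^(γ−1).
T₂ = 486 × 19.5^(2/3) = 3521 K.
Q = 0, so ΔU = W_on_gas = nCᵥΔT with Cᵥ = R/(γ−1) = 12.47 J/(mol·K).
ΔU = 2.22 × 12.47 × (3521 − 486) = 84020 J.
Work done by the gas = −ΔU = -84020 J.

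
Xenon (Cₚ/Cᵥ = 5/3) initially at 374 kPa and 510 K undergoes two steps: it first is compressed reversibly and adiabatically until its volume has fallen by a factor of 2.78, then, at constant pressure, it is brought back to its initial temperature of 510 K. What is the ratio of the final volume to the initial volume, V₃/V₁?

V₃/V₁ ≈ 0.182

Adiabatic step: V₂/V₁ = 0.3597; T₂ = T₁·2.78^(2/3) = 1008 K.
Isobaric step: V₃/V₂ = T₃/T₂ = 510/1008.
V₃/V₁ = (V₂/V₁)(V₃/V₂) = 0.3597 × (510/1008) = 0.1819.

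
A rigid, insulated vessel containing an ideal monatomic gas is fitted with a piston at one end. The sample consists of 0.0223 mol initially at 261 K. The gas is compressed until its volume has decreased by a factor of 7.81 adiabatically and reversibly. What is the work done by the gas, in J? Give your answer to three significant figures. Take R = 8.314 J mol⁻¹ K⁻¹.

For a reversible adiabat TV^(γ−1) is constant, so T₂ = T₁ (V₁/V₂)^(γ−1).
γ = 5/3 for a monatomic ideal gas, so γ−1 = 2/3.
T₂ = 261 × 7.81^(2/3) = 1027 K.
Q = 0, so ΔU = W_on_gas = nCᵥΔT with Cᵥ = R/(γ−1) = 12.47 J/(mol·K).
ΔU = 0.0223 × 12.47 × (1027 − 261) = 213.1 J.
Work done by the gas = −ΔU = -213.1 J.

W ≈ -213 J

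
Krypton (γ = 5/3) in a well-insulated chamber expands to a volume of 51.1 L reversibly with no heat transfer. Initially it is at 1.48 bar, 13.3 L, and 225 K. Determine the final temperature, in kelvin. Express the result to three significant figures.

For a reversible adiabat TV^(γ−1) is constant, so T₂ = T₁ (V₁/V₂)^(γ−1).
T₂ = 225 × (13.3/51.1)^(2/3) = 91.72 K.

T₂ ≈ 91.7 K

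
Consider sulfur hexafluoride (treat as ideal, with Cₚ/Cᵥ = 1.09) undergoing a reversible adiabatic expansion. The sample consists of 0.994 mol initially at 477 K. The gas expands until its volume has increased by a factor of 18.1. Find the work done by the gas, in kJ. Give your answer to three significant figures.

W ≈ 10.0 kJ

Adiabatic: T₁V₁^(γ−1) = T₂V₂^(γ−1) ⇒ T₂ = T₁ (V₁/V₂)^(γ−1).
T₂ = 477 × (1/18.1)^(0.09) = 367.6 K.
Q = 0, so ΔU = W_on_gas = nCᵥΔT with Cᵥ = R/(γ−1) = 92.38 J/(mol·K).
ΔU = 0.994 × 92.38 × (367.6 − 477) = -10050 J.
Work done by the gas = −ΔU = 10050 J.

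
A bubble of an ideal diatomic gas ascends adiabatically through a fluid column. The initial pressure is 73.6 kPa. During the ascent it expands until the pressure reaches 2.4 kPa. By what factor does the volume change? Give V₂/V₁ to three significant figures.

From PV^γ = const, V₂/V₁ = (P₁/P₂)^(1/γ).
For a diatomic ideal gas γ = 7/5.
V₂/V₁ = (73.6/2.4)^(5/7) = 11.53.

V₂/V₁ ≈ 11.5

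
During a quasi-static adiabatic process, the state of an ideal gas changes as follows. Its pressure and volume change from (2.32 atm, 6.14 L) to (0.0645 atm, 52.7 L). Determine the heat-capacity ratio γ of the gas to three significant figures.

PV^γ = const ⇒ γ = ln(P₂/P₁) / ln(V₁/V₂).
γ = ln(0.0645/2.32) / ln(6.14/52.7) = 1.667.

γ ≈ 1.67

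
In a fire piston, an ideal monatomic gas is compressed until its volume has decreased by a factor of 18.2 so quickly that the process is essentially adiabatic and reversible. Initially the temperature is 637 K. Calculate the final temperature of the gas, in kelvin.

T₂ ≈ 4410 K

Adiabatic: T₁V₁^(γ−1) = T₂V₂^(γ−1) ⇒ T₂ = T₁ (V₁/V₂)^(γ−1).
For a monatomic ideal gas γ = 5/3, so γ−1 = 2/3.
T₂ = 637 × 18.2^(2/3) = 4407 K.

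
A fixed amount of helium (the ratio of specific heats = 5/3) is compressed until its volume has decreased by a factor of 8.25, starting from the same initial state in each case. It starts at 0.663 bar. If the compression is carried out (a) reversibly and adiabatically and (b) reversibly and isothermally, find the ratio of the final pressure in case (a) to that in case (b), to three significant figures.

P_adiabatic / P_isothermal ≈ 4.08

Isothermal: P_b = P₁(V₁/V₂) = 0.663×8.25.
Adiabatic: P_a = P₁(V₁/V₂)^γ = 0.663×8.25^(5/3).
P_a/P_b = (V₁/V₂)^(γ−1) = 8.25^(2/3) = 4.083.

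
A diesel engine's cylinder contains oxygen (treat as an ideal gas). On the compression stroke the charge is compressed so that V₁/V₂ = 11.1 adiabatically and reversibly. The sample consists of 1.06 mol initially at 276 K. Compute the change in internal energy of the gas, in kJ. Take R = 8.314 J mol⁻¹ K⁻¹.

ΔU ≈ 9.84 kJ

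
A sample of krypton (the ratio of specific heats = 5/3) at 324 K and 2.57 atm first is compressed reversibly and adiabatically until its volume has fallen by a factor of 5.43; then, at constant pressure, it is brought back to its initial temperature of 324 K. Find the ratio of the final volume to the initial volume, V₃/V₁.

Adiabatic step: V₂/V₁ = 0.1842; T₂ = T₁·5.43^(2/3) = 1001 K.
Isobaric step: V₃/V₂ = T₃/T₂ = 324/1001.
V₃/V₁ = (V₂/V₁)(V₃/V₂) = 0.1842 × (324/1001) = 0.05961.

V₃/V₁ ≈ 0.0596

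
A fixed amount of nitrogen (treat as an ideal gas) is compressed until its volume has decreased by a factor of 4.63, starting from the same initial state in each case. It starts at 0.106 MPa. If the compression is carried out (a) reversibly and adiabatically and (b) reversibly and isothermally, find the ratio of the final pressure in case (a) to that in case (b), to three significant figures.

P_adiabatic / P_isothermal ≈ 1.85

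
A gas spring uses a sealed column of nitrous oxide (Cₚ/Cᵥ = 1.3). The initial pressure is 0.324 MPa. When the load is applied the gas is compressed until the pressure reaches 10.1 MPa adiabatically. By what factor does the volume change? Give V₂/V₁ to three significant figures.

V₂/V₁ ≈ 0.0709

From PV^γ = const, V₂/V₁ = (P₁/P₂)^(1/γ).
V₂/V₁ = (0.324/10.1)^(0.769) = 0.07095.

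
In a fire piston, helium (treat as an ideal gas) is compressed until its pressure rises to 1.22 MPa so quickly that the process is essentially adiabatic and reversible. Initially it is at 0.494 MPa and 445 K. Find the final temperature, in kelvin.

T₂ ≈ 639 K

Along an adiabat T P^((1−γ)/γ) is constant, so T₂ = T₁ (P₂/P₁)^((γ−1)/γ).
For a monatomic ideal gas γ = 5/3, so (γ−1)/γ = 2/5.
T₂ = 445 × (1.22/0.494)^(2/5) = 638.9 K.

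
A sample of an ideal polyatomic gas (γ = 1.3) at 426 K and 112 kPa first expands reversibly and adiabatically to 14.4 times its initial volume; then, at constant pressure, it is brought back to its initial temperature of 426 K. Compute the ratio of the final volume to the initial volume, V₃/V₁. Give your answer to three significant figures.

V₃/V₁ ≈ 32.1

Adiabatic step: V₂/V₁ = 14.4; T₂ = T₁·(1/14.4)^(0.3) = 191.4 K.
Isobaric step: V₃/V₂ = T₃/T₂ = 426/191.4.
V₃/V₁ = (V₂/V₁)(V₃/V₂) = 14.4 × (426/191.4) = 32.05.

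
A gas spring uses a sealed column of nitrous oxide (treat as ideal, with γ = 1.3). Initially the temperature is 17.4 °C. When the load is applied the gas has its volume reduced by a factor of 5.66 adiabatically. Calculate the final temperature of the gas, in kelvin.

T₂ ≈ 489 K

For a reversible adiabat TV^(γ−1) is constant, so T₂ = T₁ (V₁/V₂)^(γ−1).
T₁ = 17.4 °C = 290.5 K.
T₂ = 290.5 × 5.66^(0.3) = 488.7 K.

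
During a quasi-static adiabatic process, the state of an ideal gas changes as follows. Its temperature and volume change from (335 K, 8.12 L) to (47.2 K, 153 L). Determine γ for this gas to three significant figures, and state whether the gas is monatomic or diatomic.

γ ≈ 1.67; monatomic

TV^(γ−1) = const ⇒ γ − 1 = ln(T₂/T₁) / ln(V₁/V₂).
γ = 1 + ln(47.2/335) / ln(8.12/153) = 1.667.
γ ≈ 1.67 is close to 5/3, so the gas is monatomic.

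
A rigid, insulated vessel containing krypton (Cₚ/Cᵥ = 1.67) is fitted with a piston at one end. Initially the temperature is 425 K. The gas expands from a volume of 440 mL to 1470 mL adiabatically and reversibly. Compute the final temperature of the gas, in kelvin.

Adiabatic: T₁V₁^(γ−1) = T₂V₂^(γ−1) ⇒ T₂ = T₁ (V₁/V₂)^(γ−1).
T₂ = 425 × (440/1470)^(0.67) = 189.4 K.

T₂ ≈ 189 K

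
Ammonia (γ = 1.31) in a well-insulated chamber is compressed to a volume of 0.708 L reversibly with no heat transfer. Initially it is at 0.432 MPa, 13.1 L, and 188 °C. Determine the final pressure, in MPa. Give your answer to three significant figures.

Adiabatic: P₁V₁^γ = P₂V₂^γ ⇒ P₂ = P₁ (V₁/V₂)^γ.
P₂ = 0.432 × (13.1/0.708)^(1.31) = 19.75 MPa.

P₂ ≈ 19.7 MPa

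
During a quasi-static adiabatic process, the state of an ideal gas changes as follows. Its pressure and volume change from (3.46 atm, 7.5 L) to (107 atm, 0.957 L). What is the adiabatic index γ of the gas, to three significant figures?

PV^γ = const ⇒ γ = ln(P₂/P₁) / ln(V₁/V₂).
γ = ln(107/3.46) / ln(7.5/0.957) = 1.667.

γ ≈ 1.67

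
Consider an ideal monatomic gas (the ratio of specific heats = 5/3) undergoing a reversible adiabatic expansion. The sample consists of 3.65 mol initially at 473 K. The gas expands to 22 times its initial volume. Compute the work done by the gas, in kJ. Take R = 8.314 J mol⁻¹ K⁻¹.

Adiabatic: T₁V₁^(γ−1) = T₂V₂^(γ−1) ⇒ T₂ = T₁ (V₁/V₂)^(γ−1).
T₂ = 473 × (1/22)^(2/3) = 60.24 K.
Q = 0, so ΔU = W_on_gas = nCᵥΔT with Cᵥ = R/(γ−1) = 12.47 J/(mol·K).
ΔU = 3.65 × 12.47 × (60.24 − 473) = -18790 J.
Work done by the gas = −ΔU = 18790 J.

W ≈ 18.8 kJ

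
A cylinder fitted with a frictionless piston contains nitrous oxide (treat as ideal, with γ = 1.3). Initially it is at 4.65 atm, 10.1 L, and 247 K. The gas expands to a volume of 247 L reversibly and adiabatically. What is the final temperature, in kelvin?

T₂ ≈ 94.7 K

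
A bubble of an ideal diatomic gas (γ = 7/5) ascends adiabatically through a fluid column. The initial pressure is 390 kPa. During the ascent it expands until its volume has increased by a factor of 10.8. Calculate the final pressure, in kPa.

Adiabatic: P₁V₁^γ = P₂V₂^γ ⇒ P₂ = P₁ (V₁/V₂)^γ.
P₂ = 390 × (1/10.8)^(7/5) = 13.94 kPa.

P₂ ≈ 13.9 kPa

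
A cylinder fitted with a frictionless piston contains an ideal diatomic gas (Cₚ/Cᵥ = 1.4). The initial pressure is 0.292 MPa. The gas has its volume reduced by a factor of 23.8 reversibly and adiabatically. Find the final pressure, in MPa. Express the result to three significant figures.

P₂ ≈ 24.7 MPa

Adiabatic: P₁V₁^γ = P₂V₂^γ ⇒ P₂ = P₁ (V₁/V₂)^γ.
P₂ = 0.292 × 23.8^(1.4) = 24.69 MPa.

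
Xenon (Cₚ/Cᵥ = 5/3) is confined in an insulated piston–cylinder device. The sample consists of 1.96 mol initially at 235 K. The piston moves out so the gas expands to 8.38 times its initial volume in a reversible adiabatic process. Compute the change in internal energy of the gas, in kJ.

ΔU ≈ -4.35 kJ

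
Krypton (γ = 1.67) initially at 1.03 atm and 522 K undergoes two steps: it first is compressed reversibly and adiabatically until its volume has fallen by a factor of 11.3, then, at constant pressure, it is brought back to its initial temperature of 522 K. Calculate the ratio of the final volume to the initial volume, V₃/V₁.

V₃/V₁ ≈ 0.0174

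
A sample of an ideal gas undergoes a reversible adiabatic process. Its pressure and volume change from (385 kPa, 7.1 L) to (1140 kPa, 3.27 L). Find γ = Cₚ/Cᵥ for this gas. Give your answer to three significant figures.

γ ≈ 1.40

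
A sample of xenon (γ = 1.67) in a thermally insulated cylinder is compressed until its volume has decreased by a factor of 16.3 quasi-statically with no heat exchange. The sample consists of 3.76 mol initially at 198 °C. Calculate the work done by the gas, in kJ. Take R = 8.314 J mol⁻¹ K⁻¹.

W ≈ -121 kJ

For a reversible adiabat TV^(γ−1) is constant, so T₂ = T₁ (V₁/V₂)^(γ−1).
T₁ = 198 °C = 471.1 K.
T₂ = 471.1 × 16.3^(0.67) = 3057 K.
Q = 0, so ΔU = W_on_gas = nCᵥΔT with Cᵥ = R/(γ−1) = 12.41 J/(mol·K).
ΔU = 3.76 × 12.41 × (3057 − 471.1) = 120700 J.
Work done by the gas = −ΔU = -120700 J.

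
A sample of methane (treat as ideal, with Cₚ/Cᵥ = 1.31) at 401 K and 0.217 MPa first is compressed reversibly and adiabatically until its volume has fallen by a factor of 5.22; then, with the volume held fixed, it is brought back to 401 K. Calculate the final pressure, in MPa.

P₃ ≈ 1.13 MPa

Adiabatic step (PV^γ = const): P₂ = 0.217×5.22^(1.31) = 1.891 MPa; T₂ = 401×5.22^(0.31) = 669.3 K.
Isochoric: P₃ = P₂(T₃/T₂) = 1.891 × (401/669.3) = 1.133 MPa.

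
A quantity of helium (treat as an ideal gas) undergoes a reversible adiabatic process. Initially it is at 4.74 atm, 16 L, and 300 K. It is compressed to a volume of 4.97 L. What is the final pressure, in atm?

P₂ ≈ 33.3 atm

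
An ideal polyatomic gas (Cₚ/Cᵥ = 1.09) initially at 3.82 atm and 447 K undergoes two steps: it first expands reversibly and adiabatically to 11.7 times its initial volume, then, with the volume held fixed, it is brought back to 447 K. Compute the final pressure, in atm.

Adiabatic step (PV^γ = const): P₂ = 3.82×(1/11.7)^(1.09) = 0.2617 atm; T₂ = 447×(1/11.7)^(0.09) = 358.2 K.
Isochoric: P₃ = P₂(T₃/T₂) = 0.2617 × (447/358.2) = 0.3265 atm.

P₃ ≈ 0.326 atm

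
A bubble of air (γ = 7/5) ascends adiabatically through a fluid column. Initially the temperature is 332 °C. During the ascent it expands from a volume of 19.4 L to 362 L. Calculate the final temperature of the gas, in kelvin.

T₂ ≈ 188 K

For a reversible adiabat TV^(γ−1) is constant, so T₂ = T₁ (V₁/V₂)^(γ−1).
T₁ = 332 °C = 605.1 K.
T₂ = 605.1 × (19.4/362)^(2/5) = 187.7 K.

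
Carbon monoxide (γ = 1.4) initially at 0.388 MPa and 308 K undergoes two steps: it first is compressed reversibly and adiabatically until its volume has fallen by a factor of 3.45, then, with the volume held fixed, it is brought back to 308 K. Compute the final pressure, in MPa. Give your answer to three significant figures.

Adiabatic step (PV^γ = const): P₂ = 0.388×3.45^(1.4) = 2.197 MPa; T₂ = 308×3.45^(0.4) = 505.5 K.
Isochoric: P₃ = P₂(T₃/T₂) = 2.197 × (308/505.5) = 1.339 MPa.

P₃ ≈ 1.34 MPa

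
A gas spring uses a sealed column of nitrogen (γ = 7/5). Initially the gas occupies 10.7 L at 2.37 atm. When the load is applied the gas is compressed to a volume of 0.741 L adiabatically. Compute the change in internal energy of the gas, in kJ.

P₂ = P₁(V₁/V₂)^γ = 2.37×(10.7/0.741)^(7/5) = 99.57 atm.
For a reversible adiabat, W_by_gas = (P₁V₁ − P₂V₂)/(γ−1).
W_by = (240100×0.0107 − 1.009×10^7×0.000741) / (2/5) = -12270 J.
Q = 0 ⇒ ΔU = −W_by = 12270 J.

ΔU ≈ 12.3 kJ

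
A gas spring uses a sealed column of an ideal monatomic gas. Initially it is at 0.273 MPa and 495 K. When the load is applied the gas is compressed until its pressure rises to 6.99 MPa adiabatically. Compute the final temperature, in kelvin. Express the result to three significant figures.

T₂ ≈ 1810 K

Adiabatic: T₂/T₁ = (P₂/P₁)^((γ−1)/γ).
For a monatomic ideal gas γ = 5/3, so (γ−1)/γ = 2/5.
T₂ = 495 × (6.99/0.273)^(2/5) = 1811 K.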